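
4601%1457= 230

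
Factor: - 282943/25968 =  - 2^(-4 ) * 3^( - 1)*523^1 = - 523/48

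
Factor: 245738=2^1*122869^1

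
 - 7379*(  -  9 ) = 66411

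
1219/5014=53/218 = 0.24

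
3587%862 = 139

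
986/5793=986/5793 = 0.17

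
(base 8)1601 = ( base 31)ST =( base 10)897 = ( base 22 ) 1ih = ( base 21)20f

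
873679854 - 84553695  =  789126159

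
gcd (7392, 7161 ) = 231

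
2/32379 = 2/32379=0.00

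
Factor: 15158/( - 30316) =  - 1/2= - 2^( -1) 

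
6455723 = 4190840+2264883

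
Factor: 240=2^4*3^1 * 5^1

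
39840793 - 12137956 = 27702837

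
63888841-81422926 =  - 17534085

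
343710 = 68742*5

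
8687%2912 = 2863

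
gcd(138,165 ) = 3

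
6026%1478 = 114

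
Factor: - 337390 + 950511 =613121 = 83^2*89^1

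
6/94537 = 6/94537= 0.00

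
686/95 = 686/95= 7.22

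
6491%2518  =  1455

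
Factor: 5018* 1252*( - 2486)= - 15618384496  =  - 2^4*11^1*13^1*113^1*193^1*313^1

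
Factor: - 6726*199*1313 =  - 1757416362 = - 2^1*3^1*13^1*19^1* 59^1*101^1*199^1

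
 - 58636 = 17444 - 76080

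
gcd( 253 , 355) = 1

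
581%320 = 261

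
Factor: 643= 643^1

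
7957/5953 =7957/5953 = 1.34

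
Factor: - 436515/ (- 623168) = 2^( - 6)*3^1 * 5^1 * 7^( - 1)*13^( - 1 ) *107^( - 1)* 29101^1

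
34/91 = 34/91 = 0.37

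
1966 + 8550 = 10516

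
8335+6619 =14954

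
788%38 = 28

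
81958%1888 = 774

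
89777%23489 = 19310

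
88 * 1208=106304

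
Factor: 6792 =2^3*3^1*283^1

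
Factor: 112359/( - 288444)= - 67/172 =- 2^(  -  2)*43^( - 1)*67^1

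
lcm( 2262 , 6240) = 180960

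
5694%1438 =1380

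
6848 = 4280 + 2568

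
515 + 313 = 828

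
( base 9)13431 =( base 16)238C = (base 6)110044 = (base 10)9100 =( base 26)dc0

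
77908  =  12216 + 65692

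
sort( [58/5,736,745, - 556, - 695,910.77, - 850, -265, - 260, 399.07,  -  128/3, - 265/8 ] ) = [-850, - 695, - 556, - 265, - 260, - 128/3, - 265/8,58/5 , 399.07,736,745,910.77]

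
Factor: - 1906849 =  - 7^1 *272407^1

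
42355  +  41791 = 84146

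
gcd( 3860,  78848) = 4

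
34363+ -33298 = 1065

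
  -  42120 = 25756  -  67876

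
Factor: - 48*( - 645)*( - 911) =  - 28204560 = - 2^4 *3^2*5^1*43^1 * 911^1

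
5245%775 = 595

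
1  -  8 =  - 7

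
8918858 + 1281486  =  10200344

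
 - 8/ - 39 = 8/39 = 0.21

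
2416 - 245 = 2171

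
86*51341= 4415326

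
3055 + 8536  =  11591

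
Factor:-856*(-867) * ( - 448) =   -  2^9*3^1 * 7^1 * 17^2*107^1= - 332484096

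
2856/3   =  952 = 952.00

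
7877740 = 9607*820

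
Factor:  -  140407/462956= - 2^(  -  2 )* 13^(  -  1)*29^( - 1) *307^( - 1) *140407^1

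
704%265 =174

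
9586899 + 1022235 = 10609134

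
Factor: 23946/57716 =39/94 = 2^( - 1 )*3^1 * 13^1*47^( - 1 )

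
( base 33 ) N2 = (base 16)2F9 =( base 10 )761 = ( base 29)Q7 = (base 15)35b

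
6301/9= 6301/9 = 700.11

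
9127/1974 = 9127/1974 = 4.62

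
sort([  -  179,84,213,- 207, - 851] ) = [ - 851, - 207, - 179,84, 213 ]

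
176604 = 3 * 58868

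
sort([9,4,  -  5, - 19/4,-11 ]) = [ - 11, - 5, - 19/4,4, 9]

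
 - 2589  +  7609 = 5020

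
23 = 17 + 6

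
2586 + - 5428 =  - 2842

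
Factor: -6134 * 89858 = -551188972 =- 2^2*  179^1 * 251^1*3067^1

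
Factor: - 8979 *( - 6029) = 54134391 =3^1 * 41^1*73^1*6029^1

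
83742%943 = 758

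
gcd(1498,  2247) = 749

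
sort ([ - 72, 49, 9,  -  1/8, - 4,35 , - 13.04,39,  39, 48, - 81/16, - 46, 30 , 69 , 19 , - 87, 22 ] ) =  [ - 87, - 72, - 46, - 13.04 , - 81/16,  -  4 , - 1/8 , 9,19, 22,  30, 35, 39,39,48,49,69 ] 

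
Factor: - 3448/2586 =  - 2^2 * 3^( - 1) = -4/3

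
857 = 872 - 15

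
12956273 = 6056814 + 6899459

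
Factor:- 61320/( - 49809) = 2^3*5^1*7^1*73^1 * 16603^ (- 1 ) = 20440/16603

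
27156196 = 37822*718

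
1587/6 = 264+ 1/2 = 264.50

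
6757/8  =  6757/8  =  844.62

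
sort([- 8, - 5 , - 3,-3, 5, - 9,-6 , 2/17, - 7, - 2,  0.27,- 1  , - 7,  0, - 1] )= [-9, - 8,-7 , - 7, - 6, - 5, - 3 , - 3,-2, - 1, - 1 , 0,2/17,0.27  ,  5]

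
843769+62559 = 906328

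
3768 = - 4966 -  - 8734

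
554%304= 250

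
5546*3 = 16638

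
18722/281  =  66  +  176/281  =  66.63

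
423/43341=141/14447= 0.01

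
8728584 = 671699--8056885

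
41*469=19229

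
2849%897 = 158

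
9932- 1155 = 8777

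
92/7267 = 92/7267 = 0.01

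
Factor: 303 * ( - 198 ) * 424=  - 25437456 = -2^4*3^3*11^1*53^1*101^1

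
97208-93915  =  3293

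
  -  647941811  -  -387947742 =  - 259994069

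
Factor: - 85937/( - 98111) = 13^( - 1)* 19^1*4523^1*7547^( - 1 )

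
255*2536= 646680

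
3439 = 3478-39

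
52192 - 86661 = - 34469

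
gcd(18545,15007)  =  1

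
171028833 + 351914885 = 522943718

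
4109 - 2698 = 1411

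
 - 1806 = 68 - 1874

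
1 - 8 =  - 7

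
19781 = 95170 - 75389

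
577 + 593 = 1170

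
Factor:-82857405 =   -  3^1*5^1 * 17^1 *324931^1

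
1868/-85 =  - 1868/85 = - 21.98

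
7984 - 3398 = 4586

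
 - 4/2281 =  - 4/2281 = - 0.00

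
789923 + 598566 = 1388489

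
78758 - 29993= 48765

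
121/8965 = 11/815 = 0.01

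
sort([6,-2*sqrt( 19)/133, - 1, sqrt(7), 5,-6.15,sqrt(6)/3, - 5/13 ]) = [ - 6.15, - 1,-5/13, - 2*sqrt(19)/133,sqrt(6)/3,  sqrt( 7),5, 6 ]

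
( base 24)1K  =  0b101100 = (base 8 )54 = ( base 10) 44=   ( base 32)1C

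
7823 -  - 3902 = 11725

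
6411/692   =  6411/692 = 9.26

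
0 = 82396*0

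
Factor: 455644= 2^2*7^1*16273^1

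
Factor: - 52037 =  - 17^1*3061^1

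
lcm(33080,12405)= 99240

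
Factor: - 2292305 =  - 5^1*29^1*15809^1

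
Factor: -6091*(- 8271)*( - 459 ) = -3^5*17^1*919^1*6091^1 = - 23123805399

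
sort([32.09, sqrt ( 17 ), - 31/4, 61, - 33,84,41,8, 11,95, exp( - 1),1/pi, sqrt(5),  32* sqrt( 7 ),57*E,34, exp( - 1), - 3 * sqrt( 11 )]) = [ - 33, - 3  *  sqrt( 11), - 31/4,1/pi, exp( - 1 ),exp( - 1 ),  sqrt( 5), sqrt( 17 ), 8, 11, 32.09, 34,41, 61, 84, 32*sqrt( 7), 95,  57 * E ]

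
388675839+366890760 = 755566599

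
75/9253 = 75/9253 = 0.01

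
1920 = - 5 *( - 384)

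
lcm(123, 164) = 492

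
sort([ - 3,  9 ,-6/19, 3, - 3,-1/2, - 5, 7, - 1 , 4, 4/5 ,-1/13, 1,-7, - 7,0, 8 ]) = [ - 7,-7 , - 5,-3 , - 3, - 1 , - 1/2, - 6/19, - 1/13,  0,4/5,1,  3,  4,7 , 8,9]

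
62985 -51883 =11102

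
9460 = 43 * 220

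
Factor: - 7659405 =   -  3^2*5^1*13^1 *13093^1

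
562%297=265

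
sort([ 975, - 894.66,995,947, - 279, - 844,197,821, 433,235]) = [ - 894.66, - 844, - 279,197, 235, 433, 821, 947,  975,995 ]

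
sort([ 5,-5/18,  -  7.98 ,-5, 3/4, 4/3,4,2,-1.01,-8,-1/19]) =[- 8, - 7.98 , - 5,-1.01,-5/18, - 1/19,3/4, 4/3, 2, 4, 5]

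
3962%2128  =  1834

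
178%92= 86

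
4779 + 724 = 5503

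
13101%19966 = 13101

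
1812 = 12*151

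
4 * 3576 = 14304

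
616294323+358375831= 974670154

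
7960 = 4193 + 3767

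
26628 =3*8876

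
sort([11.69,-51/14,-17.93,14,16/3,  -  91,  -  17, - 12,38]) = [ - 91, - 17.93,-17, - 12,-51/14,16/3,11.69,14,38]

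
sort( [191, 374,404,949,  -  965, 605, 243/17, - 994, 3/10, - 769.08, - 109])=[ - 994,  -  965 ,  -  769.08, - 109,3/10,  243/17, 191,374,404, 605,  949]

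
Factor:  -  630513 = -3^2*13^1*17^1*317^1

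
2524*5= 12620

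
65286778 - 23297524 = 41989254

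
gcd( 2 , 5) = 1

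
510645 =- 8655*( - 59)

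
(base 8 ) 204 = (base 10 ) 132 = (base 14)96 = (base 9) 156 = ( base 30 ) 4c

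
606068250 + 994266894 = 1600335144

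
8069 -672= 7397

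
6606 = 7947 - 1341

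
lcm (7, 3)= 21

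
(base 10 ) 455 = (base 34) DD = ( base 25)i5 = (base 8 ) 707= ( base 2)111000111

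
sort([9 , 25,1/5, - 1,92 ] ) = [ - 1,  1/5,  9,  25,92 ]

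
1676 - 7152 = - 5476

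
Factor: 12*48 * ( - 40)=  - 2^9 * 3^2 *5^1 = - 23040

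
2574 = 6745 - 4171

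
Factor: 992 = 2^5* 31^1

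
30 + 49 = 79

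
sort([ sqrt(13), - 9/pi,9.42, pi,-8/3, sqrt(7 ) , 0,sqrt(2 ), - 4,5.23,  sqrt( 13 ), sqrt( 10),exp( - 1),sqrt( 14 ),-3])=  [-4, - 3, - 9/pi, - 8/3, 0, exp(-1),  sqrt(2), sqrt( 7), pi, sqrt (10 ), sqrt(13 ), sqrt( 13), sqrt( 14 ), 5.23,9.42 ] 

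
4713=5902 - 1189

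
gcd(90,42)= 6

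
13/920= 13/920= 0.01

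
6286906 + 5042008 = 11328914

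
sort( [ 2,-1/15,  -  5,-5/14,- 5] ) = [  -  5, -5, - 5/14, - 1/15, 2]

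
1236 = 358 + 878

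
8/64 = 1/8 = 0.12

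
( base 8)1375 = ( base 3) 1001100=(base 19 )225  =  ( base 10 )765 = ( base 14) 3c9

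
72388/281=257 + 171/281 = 257.61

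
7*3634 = 25438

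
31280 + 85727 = 117007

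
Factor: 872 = 2^3 * 109^1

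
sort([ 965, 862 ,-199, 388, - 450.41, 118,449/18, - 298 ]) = [ - 450.41, - 298 ,-199,449/18, 118, 388, 862, 965]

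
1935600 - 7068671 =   -  5133071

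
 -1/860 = -1/860 = - 0.00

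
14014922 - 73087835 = -59072913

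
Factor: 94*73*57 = 2^1*3^1*19^1*47^1*73^1 = 391134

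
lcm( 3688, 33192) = 33192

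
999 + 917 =1916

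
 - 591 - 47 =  - 638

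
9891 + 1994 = 11885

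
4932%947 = 197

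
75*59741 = 4480575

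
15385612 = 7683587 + 7702025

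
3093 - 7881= - 4788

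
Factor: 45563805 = 3^2* 5^1*7^1*19^1* 23^1*331^1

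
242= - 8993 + 9235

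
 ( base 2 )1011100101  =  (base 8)1345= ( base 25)14G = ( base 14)3AD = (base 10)741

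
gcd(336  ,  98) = 14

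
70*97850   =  6849500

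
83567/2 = 83567/2 = 41783.50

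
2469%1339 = 1130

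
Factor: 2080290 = 2^1*3^1*5^1*17^1*4079^1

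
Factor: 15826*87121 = 2^1 *41^1*193^1*87121^1 = 1378776946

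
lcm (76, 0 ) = 0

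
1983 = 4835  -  2852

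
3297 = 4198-901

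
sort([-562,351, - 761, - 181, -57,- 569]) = [ -761, - 569,-562, -181, - 57,351 ] 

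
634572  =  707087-72515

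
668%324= 20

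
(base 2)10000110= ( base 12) b2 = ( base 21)68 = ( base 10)134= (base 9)158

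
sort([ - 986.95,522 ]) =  [ - 986.95, 522]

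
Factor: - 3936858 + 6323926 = 2387068 = 2^2*596767^1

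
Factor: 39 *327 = 3^2*13^1*109^1 = 12753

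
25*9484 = 237100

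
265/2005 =53/401 = 0.13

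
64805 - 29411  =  35394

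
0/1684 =0 = 0.00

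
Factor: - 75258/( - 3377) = 2^1*3^2*11^( - 1) * 37^1*113^1*307^( - 1)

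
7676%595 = 536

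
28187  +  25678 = 53865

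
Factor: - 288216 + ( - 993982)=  - 1282198 = - 2^1 * 37^1*17327^1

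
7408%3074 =1260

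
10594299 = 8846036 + 1748263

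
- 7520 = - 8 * 940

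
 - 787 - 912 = -1699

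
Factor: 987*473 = 3^1*7^1 * 11^1* 43^1 * 47^1 = 466851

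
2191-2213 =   -  22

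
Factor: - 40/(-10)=2^2 = 4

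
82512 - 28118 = 54394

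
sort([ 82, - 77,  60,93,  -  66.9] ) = [ - 77  ,- 66.9,  60 , 82, 93]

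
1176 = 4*294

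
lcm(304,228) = 912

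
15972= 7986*2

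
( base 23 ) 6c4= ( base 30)3P4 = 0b110101111110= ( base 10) 3454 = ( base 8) 6576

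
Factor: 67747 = 37^1*1831^1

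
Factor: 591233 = 591233^1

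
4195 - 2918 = 1277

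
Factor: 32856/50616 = 37/57   =  3^(-1 ) * 19^ (-1 )*37^1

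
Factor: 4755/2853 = 3^(  -  1 )*5^1 =5/3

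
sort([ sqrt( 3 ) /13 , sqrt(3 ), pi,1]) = [ sqrt( 3)/13, 1,sqrt( 3), pi]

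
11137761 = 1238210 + 9899551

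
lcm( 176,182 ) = 16016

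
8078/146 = 4039/73=55.33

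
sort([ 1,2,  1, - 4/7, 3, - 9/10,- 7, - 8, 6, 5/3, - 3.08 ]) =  [ - 8, - 7, - 3.08,  -  9/10, - 4/7, 1, 1,5/3, 2,3, 6 ]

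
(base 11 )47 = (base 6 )123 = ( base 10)51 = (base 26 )1P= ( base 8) 63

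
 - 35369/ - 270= 130 + 269/270 =131.00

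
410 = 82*5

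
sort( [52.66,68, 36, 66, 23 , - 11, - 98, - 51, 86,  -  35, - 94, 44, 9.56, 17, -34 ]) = [- 98,-94 , -51, - 35, - 34, - 11, 9.56  ,  17, 23,36, 44,  52.66,66,  68,  86] 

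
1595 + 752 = 2347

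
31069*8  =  248552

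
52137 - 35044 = 17093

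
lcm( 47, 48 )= 2256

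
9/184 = 9/184 = 0.05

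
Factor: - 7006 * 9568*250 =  - 2^7*5^3*13^1 * 23^1*31^1*113^1  =  - 16758352000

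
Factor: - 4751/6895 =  - 5^( - 1)*7^( - 1)*197^( - 1)*4751^1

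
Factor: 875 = 5^3*7^1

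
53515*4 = 214060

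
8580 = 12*715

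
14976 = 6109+8867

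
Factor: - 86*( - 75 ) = 6450 = 2^1*3^1* 5^2*43^1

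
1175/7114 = 1175/7114 = 0.17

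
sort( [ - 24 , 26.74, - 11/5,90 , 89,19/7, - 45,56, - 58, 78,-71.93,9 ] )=[ - 71.93, - 58, - 45, - 24, - 11/5, 19/7, 9,26.74, 56,78, 89, 90]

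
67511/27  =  2500 + 11/27=2500.41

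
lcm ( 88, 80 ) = 880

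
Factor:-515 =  -5^1*103^1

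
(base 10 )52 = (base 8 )64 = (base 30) 1M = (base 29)1n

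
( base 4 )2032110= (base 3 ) 110111100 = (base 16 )2394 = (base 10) 9108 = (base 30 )a3i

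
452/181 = 452/181 = 2.50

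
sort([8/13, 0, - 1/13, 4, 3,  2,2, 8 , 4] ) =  [ - 1/13,0,8/13, 2, 2, 3, 4,4, 8] 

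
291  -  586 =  - 295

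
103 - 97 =6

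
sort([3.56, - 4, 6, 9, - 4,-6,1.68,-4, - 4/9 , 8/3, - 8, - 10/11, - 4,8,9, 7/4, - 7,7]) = [-8, - 7, - 6 ,  -  4, - 4, - 4, - 4, - 10/11, - 4/9,1.68,7/4, 8/3, 3.56,6, 7,8,9,9]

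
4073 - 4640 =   -  567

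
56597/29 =56597/29=1951.62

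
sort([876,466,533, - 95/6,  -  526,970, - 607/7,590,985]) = [  -  526,-607/7, -95/6,466, 533,590,876,970,  985 ] 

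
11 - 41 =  - 30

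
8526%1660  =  226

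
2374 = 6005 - 3631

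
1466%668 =130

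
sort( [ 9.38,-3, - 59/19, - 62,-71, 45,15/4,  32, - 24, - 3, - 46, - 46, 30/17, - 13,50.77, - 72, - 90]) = [ - 90, - 72,-71, - 62, - 46, - 46, - 24, - 13,  -  59/19, - 3, - 3,  30/17, 15/4, 9.38,  32, 45,  50.77]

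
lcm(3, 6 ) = 6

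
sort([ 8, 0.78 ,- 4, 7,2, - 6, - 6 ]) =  [ - 6, - 6 , - 4, 0.78, 2, 7,8]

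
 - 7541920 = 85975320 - 93517240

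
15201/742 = 20 + 361/742 =20.49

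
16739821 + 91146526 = 107886347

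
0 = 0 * 414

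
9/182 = 9/182 = 0.05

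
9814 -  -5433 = 15247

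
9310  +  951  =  10261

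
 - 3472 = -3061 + - 411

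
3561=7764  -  4203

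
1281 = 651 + 630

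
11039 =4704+6335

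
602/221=2 + 160/221 = 2.72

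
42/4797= 14/1599 = 0.01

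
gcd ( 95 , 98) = 1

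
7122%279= 147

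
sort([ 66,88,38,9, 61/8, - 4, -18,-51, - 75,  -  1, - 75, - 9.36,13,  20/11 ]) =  [ - 75,  -  75, - 51, - 18,-9.36, - 4, - 1,20/11  ,  61/8,9, 13,38, 66,88] 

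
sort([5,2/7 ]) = [ 2/7,  5 ]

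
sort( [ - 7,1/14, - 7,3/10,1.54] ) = [ - 7,-7, 1/14,3/10 , 1.54 ] 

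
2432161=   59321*41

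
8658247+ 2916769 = 11575016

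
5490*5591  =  30694590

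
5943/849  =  7 = 7.00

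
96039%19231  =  19115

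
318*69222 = 22012596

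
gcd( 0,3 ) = 3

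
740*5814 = 4302360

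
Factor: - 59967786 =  - 2^1 *3^1*9994631^1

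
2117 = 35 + 2082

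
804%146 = 74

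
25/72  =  25/72= 0.35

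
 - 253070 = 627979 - 881049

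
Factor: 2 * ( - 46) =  - 2^2*23^1  =  - 92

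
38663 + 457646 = 496309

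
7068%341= 248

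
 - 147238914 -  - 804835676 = 657596762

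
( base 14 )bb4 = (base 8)4412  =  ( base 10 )2314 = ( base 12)140A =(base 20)5FE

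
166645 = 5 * 33329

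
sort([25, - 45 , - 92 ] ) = [-92, - 45,25]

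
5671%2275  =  1121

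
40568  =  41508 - 940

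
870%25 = 20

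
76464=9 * 8496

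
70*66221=4635470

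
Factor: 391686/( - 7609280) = -195843/3804640  =  -2^(-5 )*  3^1*5^(-1 )*7^( - 1)*43^ ( - 1)*79^(-1 )* 97^1*673^1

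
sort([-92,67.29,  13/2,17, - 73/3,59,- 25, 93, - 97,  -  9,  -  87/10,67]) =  [ - 97,-92,  -  25,-73/3, -9, - 87/10,13/2,17,59, 67, 67.29,93]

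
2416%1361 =1055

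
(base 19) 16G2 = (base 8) 22163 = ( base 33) 8ip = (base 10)9331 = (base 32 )93J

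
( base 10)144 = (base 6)400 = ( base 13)b1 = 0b10010000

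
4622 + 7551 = 12173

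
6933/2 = 3466 + 1/2 = 3466.50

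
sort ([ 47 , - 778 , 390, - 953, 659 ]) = [- 953,-778, 47, 390,659]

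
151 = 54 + 97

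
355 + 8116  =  8471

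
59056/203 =59056/203= 290.92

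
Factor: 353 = 353^1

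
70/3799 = 70/3799  =  0.02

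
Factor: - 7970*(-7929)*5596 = 2^3*3^2 * 5^1*797^1*881^1*1399^1=353634351480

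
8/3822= 4/1911 = 0.00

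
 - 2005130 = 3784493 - 5789623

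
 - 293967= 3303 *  (  -  89)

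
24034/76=316 + 9/38 = 316.24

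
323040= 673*480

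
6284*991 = 6227444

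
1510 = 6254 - 4744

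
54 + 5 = 59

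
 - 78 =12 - 90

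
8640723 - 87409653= - 78768930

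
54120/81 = 18040/27 =668.15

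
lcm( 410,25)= 2050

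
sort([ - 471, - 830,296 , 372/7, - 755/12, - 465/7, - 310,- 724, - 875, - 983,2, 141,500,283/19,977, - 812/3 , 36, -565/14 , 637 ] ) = [- 983 ,-875, - 830, - 724, - 471, - 310,-812/3 , - 465/7, - 755/12,-565/14,2, 283/19,36, 372/7,141,296, 500,637,977] 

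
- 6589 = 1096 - 7685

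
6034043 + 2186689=8220732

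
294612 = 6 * 49102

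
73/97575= 73/97575 = 0.00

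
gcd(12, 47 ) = 1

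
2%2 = 0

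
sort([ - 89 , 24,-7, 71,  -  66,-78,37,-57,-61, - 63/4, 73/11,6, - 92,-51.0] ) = [-92,-89,  -  78,-66,-61,-57,  -  51.0,-63/4, -7, 6 , 73/11,24,37,71 ] 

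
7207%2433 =2341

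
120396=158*762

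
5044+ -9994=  - 4950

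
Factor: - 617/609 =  - 3^( - 1 )*7^ (-1)*29^ ( - 1)*617^1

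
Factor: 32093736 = 2^3*3^1*19^1*70381^1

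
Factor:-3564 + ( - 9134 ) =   -  2^1*7^1*907^1 = - 12698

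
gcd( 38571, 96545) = 1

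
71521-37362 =34159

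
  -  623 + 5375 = 4752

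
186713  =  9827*19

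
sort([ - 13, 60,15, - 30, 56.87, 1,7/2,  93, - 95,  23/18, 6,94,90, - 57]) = [-95, - 57,-30,-13,1,23/18,7/2, 6, 15,56.87,60, 90,93,94]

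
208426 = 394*529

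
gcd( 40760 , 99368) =8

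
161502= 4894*33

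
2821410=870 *3243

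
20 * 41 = 820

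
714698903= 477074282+237624621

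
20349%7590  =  5169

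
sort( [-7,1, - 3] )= [ - 7, -3,1 ] 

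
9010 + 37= 9047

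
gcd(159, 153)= 3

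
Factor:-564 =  - 2^2 *3^1*47^1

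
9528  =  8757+771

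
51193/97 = 527 + 74/97= 527.76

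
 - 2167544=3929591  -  6097135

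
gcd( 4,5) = 1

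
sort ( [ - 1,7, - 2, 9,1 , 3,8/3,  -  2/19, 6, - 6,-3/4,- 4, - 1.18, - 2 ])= [ - 6, - 4, - 2,-2, - 1.18, - 1, - 3/4,-2/19,  1, 8/3 , 3, 6, 7, 9] 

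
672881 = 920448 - 247567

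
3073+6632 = 9705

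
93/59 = 1 + 34/59=1.58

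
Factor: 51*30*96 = 146880  =  2^6*3^3*5^1 * 17^1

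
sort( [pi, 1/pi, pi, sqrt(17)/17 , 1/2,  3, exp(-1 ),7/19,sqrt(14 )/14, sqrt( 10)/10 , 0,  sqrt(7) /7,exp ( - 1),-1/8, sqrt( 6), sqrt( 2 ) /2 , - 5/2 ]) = [ - 5/2, - 1/8, 0, sqrt(17) /17,sqrt( 14)/14, sqrt(10 )/10, 1/pi, exp( - 1), exp( - 1 ),7/19, sqrt ( 7 )/7,1/2, sqrt(2)/2,sqrt(6),3, pi , pi ] 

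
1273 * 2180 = 2775140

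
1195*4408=5267560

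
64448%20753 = 2189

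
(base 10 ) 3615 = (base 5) 103430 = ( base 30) 40f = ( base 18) B2F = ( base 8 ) 7037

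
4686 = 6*781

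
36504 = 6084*6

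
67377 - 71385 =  - 4008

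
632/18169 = 632/18169 = 0.03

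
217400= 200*1087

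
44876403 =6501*6903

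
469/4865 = 67/695 = 0.10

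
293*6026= 1765618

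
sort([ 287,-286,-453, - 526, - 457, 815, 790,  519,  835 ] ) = [ -526 , - 457,-453,- 286 , 287,519, 790, 815,835 ] 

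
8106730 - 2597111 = 5509619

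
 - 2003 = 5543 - 7546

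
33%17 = 16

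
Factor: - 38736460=  -  2^2*5^1*7^2*29^2*47^1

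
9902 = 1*9902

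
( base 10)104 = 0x68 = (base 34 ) 32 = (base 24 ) 48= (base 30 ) 3e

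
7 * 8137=56959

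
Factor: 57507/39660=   29/20   =  2^( - 2)*5^( -1)*29^1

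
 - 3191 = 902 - 4093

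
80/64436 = 20/16109 = 0.00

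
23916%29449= 23916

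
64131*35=2244585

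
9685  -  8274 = 1411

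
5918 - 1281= 4637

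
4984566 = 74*67359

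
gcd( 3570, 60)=30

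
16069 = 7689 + 8380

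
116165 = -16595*( - 7)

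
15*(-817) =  - 12255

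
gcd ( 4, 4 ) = 4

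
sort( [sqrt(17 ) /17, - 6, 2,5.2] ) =[ - 6,  sqrt(17)/17,2,  5.2]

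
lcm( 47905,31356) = 1724580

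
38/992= 19/496 = 0.04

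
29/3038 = 29/3038 = 0.01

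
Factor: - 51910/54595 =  - 58/61 = -2^1*29^1*61^( - 1)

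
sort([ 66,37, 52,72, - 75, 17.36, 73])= [-75,17.36,37, 52,66,  72, 73]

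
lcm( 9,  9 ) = 9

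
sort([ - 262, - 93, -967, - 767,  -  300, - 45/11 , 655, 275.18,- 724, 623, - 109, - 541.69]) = [ - 967, - 767, - 724, - 541.69, - 300,  -  262, - 109, - 93, - 45/11, 275.18, 623, 655]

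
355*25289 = 8977595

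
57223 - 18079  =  39144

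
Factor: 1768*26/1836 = 676/27 = 2^2*3^( - 3)*13^2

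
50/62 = 25/31  =  0.81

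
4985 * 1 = 4985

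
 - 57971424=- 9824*5901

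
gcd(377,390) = 13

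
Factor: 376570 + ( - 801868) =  - 425298 = -  2^1*3^1*73^1*971^1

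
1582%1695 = 1582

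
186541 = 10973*17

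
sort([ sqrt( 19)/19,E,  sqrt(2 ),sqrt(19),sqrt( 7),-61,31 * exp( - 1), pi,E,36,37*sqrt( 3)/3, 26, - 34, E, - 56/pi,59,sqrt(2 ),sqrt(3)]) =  [- 61,-34,-56/pi,sqrt( 19)/19, sqrt(2 ), sqrt( 2),sqrt(3),sqrt(7 ), E,E,E,pi, sqrt(19 ),31*exp(- 1 ),37 * sqrt(3)/3, 26, 36,59] 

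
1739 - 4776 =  -3037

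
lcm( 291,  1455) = 1455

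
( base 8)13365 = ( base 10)5877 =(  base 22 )c33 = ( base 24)A4L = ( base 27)81i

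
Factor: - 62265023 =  - 83^1 * 89^1*8429^1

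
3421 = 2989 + 432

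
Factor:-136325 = -5^2 * 7^1*19^1*41^1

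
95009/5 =19001 + 4/5 =19001.80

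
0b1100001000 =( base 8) 1410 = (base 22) 1d6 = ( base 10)776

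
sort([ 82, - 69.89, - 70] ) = [ - 70, -69.89, 82] 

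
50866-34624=16242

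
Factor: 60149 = 60149^1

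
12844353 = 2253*5701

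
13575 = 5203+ 8372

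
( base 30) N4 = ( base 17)26e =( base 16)2B6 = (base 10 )694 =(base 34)KE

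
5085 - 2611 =2474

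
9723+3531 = 13254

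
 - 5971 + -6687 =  - 12658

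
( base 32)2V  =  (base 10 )95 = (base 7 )164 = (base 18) 55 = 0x5f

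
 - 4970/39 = - 4970/39  =  - 127.44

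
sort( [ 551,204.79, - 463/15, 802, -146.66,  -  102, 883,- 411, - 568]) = [ - 568,-411, - 146.66, - 102,  -  463/15, 204.79,551, 802,883]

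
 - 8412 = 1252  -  9664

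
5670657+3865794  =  9536451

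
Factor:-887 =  - 887^1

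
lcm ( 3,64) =192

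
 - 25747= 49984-75731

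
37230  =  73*510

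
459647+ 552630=1012277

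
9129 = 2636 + 6493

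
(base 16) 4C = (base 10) 76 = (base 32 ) 2c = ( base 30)2G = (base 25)31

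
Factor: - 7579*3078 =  - 23328162 = - 2^1*3^4*11^1 * 13^1 * 19^1*53^1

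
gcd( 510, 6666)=6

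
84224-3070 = 81154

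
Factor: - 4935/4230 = -2^( - 1) * 3^( - 1 )*7^1 = - 7/6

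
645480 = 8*80685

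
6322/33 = 191 + 19/33  =  191.58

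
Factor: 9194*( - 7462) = - 2^2*7^1*13^1*41^1*4597^1 = -68605628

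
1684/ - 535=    - 1684/535 = - 3.15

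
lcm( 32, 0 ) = 0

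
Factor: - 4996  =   - 2^2 * 1249^1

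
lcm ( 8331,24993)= 24993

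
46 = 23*2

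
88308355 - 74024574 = 14283781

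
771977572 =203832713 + 568144859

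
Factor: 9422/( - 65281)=-14/97 = - 2^1 * 7^1*97^(-1)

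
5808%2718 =372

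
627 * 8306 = 5207862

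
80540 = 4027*20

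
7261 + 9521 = 16782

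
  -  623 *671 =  - 418033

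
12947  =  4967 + 7980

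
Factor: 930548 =2^2*59^1* 3943^1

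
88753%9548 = 2821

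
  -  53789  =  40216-94005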